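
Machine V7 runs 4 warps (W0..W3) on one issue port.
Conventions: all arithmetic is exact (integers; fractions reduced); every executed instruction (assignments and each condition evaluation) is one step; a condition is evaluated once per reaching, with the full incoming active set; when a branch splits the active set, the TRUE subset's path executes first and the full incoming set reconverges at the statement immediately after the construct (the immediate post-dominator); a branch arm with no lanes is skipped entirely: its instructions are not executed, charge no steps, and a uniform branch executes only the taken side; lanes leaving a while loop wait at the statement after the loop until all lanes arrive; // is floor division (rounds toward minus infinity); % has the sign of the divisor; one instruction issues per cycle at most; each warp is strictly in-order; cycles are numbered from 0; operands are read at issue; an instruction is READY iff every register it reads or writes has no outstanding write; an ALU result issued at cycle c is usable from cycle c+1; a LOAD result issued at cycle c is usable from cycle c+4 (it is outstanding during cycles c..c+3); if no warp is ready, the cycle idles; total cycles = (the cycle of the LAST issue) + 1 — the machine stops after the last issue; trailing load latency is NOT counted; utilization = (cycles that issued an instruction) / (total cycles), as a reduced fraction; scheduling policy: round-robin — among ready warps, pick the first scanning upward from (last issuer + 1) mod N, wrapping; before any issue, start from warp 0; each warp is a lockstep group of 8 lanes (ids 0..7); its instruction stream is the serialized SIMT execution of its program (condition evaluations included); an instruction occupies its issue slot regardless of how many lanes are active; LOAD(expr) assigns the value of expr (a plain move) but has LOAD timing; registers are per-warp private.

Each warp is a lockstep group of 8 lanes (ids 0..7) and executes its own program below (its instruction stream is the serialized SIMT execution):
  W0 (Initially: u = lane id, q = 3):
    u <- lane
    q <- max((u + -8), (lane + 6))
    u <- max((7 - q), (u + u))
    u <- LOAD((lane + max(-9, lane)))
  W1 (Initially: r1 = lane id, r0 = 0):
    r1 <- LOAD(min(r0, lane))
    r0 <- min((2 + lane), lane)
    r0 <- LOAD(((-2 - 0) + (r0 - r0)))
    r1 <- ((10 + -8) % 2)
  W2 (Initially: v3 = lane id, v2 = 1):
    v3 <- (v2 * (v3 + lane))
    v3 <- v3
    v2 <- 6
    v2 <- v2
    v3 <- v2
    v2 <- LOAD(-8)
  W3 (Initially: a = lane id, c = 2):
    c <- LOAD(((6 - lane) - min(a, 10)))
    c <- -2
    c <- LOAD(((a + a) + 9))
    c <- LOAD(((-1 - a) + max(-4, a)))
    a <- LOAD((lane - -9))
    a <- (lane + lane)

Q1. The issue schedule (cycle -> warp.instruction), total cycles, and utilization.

cycle 0: W0.I0
cycle 1: W1.I0
cycle 2: W2.I0
cycle 3: W3.I0
cycle 4: W0.I1
cycle 5: W1.I1
cycle 6: W2.I1
cycle 7: W3.I1
cycle 8: W0.I2
cycle 9: W1.I2
cycle 10: W2.I2
cycle 11: W3.I2
cycle 12: W0.I3
cycle 13: W1.I3
cycle 14: W2.I3
cycle 15: W3.I3
cycle 16: W2.I4
cycle 17: W3.I4
cycle 18: W2.I5
cycle 19: idle
cycle 20: idle
cycle 21: W3.I5

Answer: 22 cycles, utilization 10/11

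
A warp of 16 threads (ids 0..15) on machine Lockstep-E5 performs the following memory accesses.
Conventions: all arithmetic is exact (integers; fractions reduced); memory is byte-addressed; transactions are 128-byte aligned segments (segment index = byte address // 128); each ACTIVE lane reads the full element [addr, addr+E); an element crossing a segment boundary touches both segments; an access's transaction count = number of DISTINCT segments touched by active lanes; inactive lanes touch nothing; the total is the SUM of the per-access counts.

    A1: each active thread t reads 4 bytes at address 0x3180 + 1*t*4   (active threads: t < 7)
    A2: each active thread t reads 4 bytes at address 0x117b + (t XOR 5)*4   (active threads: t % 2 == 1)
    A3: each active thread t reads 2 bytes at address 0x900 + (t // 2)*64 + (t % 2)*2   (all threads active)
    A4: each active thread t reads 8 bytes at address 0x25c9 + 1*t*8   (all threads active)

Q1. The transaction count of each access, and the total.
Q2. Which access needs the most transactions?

A1: 1 transaction
A2: 2 transactions
A3: 4 transactions
A4: 2 transactions

Answer: 1,2,4,2; total 9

Answer: A3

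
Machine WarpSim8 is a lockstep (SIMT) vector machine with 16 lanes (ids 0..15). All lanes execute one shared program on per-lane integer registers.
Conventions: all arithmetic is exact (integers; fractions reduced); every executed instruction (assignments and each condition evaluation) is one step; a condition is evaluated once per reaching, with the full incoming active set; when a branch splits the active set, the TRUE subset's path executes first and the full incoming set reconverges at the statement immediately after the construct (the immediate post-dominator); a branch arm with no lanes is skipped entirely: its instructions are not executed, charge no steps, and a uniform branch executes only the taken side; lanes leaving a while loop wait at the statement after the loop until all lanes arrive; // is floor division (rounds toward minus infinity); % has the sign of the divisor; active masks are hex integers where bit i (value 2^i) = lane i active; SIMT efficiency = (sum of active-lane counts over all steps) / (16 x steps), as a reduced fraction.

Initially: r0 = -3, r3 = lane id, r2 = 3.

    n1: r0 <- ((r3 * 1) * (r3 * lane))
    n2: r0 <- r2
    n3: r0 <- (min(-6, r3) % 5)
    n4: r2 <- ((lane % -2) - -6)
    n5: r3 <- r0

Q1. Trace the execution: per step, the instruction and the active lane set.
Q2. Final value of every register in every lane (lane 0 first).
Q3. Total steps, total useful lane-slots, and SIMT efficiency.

step 0: r0 <- ((r3 * 1) * (r3 * lane)) 0xffff
step 1: r0 <- r2                     0xffff
step 2: r0 <- (min(-6, r3) % 5)      0xffff
step 3: r2 <- ((lane % -2) - -6)     0xffff
step 4: r3 <- r0                     0xffff

Answer: 5 steps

r0: 4,4,4,4,4,4,4,4,4,4,4,4,4,4,4,4
r3: 4,4,4,4,4,4,4,4,4,4,4,4,4,4,4,4
r2: 6,5,6,5,6,5,6,5,6,5,6,5,6,5,6,5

steps = 5; useful = 80; efficiency = 80/80 = 1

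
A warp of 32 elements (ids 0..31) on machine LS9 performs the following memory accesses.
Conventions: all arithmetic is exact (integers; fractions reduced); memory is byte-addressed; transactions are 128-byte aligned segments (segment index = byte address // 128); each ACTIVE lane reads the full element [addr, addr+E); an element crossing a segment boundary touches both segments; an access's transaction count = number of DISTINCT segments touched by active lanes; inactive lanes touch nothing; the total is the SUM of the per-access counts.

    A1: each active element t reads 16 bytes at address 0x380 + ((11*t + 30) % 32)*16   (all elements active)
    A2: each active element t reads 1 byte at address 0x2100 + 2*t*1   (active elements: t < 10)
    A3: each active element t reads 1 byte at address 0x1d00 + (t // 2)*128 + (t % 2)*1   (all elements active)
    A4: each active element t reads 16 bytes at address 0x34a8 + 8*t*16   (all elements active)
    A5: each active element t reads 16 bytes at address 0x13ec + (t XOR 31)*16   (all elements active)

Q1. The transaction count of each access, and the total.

A1: 4 transactions
A2: 1 transaction
A3: 16 transactions
A4: 32 transactions
A5: 5 transactions

Answer: 4,1,16,32,5; total 58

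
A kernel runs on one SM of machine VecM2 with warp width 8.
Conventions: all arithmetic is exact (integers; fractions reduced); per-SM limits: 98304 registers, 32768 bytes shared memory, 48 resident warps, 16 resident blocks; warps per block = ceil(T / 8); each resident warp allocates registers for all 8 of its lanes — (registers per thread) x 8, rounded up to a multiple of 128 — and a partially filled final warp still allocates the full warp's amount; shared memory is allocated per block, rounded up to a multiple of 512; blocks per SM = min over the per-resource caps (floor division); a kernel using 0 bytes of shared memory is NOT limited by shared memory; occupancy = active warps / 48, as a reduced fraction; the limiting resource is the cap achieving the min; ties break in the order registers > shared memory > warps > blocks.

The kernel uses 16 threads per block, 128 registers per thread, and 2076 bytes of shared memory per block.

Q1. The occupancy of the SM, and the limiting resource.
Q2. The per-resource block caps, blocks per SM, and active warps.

Answer: occupancy 1/2, limited by shared memory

registers: 48 blocks
shared memory: 12 blocks
warps: 24 blocks
blocks: 16 blocks

Answer: 12 blocks, 24 active warps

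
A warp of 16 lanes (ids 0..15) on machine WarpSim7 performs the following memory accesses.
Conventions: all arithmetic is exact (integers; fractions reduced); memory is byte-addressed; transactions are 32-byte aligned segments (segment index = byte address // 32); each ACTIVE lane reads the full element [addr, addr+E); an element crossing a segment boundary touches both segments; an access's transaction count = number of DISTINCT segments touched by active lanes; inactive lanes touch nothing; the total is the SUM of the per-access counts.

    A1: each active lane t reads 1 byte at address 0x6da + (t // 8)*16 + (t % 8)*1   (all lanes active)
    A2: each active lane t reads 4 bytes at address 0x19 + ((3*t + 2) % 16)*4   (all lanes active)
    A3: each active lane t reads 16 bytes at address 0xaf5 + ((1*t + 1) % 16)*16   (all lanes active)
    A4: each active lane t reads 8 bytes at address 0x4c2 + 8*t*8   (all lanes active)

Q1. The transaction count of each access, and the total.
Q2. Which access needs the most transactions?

A1: 2 transactions
A2: 3 transactions
A3: 9 transactions
A4: 16 transactions

Answer: 2,3,9,16; total 30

Answer: A4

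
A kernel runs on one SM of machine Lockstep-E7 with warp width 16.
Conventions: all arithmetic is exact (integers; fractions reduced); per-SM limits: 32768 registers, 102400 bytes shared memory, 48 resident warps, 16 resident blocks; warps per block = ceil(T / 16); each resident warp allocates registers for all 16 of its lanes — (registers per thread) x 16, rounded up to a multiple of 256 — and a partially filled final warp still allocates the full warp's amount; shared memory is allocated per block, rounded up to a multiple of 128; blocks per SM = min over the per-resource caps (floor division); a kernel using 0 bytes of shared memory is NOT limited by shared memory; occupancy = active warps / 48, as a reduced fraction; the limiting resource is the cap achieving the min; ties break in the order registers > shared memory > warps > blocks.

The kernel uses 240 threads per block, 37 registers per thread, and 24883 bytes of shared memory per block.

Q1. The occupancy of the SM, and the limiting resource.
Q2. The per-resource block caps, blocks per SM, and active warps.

Answer: occupancy 5/8, limited by registers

registers: 2 blocks
shared memory: 4 blocks
warps: 3 blocks
blocks: 16 blocks

Answer: 2 blocks, 30 active warps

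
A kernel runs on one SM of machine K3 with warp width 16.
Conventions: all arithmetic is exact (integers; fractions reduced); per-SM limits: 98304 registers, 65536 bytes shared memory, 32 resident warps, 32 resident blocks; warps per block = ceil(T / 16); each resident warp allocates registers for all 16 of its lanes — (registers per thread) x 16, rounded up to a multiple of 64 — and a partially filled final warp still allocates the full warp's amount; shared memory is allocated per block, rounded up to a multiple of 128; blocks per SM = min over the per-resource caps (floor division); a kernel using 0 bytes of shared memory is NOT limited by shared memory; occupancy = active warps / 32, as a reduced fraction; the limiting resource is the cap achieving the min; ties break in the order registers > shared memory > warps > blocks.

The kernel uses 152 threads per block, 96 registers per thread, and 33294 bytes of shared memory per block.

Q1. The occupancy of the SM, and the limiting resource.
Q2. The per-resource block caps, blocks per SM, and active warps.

Answer: occupancy 5/16, limited by shared memory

registers: 6 blocks
shared memory: 1 block
warps: 3 blocks
blocks: 32 blocks

Answer: 1 block, 10 active warps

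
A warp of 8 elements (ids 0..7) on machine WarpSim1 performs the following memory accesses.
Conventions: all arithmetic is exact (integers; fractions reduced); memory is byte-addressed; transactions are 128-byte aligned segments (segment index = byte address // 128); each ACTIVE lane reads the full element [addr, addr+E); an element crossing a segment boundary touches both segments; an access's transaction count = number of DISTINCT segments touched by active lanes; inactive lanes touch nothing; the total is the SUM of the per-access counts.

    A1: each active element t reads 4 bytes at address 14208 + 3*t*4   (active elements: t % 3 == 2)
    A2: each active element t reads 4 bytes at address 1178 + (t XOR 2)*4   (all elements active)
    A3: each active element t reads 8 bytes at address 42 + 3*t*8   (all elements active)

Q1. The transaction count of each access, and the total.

A1: 1 transaction
A2: 1 transaction
A3: 2 transactions

Answer: 1,1,2; total 4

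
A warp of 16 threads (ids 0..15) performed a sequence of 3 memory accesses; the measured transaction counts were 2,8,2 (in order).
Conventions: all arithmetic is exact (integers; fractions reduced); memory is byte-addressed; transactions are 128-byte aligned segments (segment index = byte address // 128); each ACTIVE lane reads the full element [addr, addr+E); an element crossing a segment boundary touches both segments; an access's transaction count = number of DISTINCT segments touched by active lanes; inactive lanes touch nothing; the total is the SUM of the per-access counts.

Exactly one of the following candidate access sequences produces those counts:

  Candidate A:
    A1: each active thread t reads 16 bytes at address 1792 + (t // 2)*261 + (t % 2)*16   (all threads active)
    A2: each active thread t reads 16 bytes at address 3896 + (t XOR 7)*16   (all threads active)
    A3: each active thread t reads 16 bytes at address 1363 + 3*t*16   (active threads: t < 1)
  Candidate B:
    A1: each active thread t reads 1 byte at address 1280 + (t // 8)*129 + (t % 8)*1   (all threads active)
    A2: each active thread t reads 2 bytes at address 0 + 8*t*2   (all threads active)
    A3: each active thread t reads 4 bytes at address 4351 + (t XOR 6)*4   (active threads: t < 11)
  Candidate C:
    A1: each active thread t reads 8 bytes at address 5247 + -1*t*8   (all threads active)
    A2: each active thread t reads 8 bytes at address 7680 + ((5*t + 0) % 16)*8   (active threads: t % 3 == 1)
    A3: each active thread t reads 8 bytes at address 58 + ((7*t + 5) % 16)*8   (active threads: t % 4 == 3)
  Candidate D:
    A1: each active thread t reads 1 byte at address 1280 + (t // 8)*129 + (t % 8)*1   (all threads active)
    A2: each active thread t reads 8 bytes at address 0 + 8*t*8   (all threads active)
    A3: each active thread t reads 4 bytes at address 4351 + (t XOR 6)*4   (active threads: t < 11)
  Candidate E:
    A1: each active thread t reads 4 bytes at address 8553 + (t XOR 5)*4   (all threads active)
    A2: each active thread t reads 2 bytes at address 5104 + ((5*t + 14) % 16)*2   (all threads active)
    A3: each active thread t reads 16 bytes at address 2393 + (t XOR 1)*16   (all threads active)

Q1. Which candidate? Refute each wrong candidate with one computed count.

A: A1 gives 8 transactions, not 2
B: A2 gives 2 transactions, not 8
C: A2 gives 1 transaction, not 8
E: A2 gives 2 transactions, not 8
D: all counts match (2,8,2)

Answer: D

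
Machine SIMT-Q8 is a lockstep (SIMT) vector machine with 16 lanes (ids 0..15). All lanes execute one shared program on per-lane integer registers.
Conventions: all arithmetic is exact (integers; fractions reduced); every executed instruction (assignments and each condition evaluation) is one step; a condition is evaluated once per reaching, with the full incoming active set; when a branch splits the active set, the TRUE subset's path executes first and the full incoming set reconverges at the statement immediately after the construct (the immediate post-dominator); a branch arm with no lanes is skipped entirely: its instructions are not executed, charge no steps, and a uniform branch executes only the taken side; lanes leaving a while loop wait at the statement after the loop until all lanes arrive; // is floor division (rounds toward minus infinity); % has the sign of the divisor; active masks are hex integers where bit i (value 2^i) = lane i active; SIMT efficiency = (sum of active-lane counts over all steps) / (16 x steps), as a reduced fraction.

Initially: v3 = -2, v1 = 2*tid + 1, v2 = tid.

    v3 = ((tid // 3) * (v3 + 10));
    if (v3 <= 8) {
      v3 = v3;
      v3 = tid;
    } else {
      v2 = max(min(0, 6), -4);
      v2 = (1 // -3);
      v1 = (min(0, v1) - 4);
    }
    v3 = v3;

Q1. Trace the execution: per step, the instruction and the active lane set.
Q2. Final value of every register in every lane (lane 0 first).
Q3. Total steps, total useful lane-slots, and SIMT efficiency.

step 0: v3 <- ((tid // 3) * (v3 + 10)) 0xffff
step 1: eval (v3 <= 8)               0xffff
step 2: v3 <- v3                     0x003f
step 3: v3 <- tid                    0x003f
step 4: v2 <- max(min(0, 6), -4)     0xffc0
step 5: v2 <- (1 // -3)              0xffc0
step 6: v1 <- (min(0, v1) - 4)       0xffc0
step 7: v3 <- v3                     0xffff

Answer: 8 steps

v3: 0,1,2,3,4,5,16,16,16,24,24,24,32,32,32,40
v1: 1,3,5,7,9,11,-4,-4,-4,-4,-4,-4,-4,-4,-4,-4
v2: 0,1,2,3,4,5,-1,-1,-1,-1,-1,-1,-1,-1,-1,-1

steps = 8; useful = 90; efficiency = 90/128 = 45/64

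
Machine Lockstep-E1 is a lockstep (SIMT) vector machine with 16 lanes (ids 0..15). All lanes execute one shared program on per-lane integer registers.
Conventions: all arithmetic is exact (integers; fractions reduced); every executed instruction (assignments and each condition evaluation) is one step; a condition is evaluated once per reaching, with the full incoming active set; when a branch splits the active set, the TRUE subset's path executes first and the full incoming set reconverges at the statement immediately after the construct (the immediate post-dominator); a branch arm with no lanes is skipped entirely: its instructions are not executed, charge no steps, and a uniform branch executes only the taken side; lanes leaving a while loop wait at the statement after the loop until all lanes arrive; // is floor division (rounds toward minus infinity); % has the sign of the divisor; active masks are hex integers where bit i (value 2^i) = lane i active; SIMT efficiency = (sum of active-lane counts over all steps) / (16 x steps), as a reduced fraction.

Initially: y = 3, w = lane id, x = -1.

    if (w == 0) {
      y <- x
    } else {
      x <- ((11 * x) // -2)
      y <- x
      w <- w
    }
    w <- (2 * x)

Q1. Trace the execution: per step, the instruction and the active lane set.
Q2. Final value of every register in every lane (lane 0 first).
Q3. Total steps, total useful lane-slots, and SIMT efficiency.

step 0: eval (w == 0)                0xffff
step 1: y <- x                       0x0001
step 2: x <- ((11 * x) // -2)        0xfffe
step 3: y <- x                       0xfffe
step 4: w <- w                       0xfffe
step 5: w <- (2 * x)                 0xffff

Answer: 6 steps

y: -1,5,5,5,5,5,5,5,5,5,5,5,5,5,5,5
w: -2,10,10,10,10,10,10,10,10,10,10,10,10,10,10,10
x: -1,5,5,5,5,5,5,5,5,5,5,5,5,5,5,5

steps = 6; useful = 78; efficiency = 78/96 = 13/16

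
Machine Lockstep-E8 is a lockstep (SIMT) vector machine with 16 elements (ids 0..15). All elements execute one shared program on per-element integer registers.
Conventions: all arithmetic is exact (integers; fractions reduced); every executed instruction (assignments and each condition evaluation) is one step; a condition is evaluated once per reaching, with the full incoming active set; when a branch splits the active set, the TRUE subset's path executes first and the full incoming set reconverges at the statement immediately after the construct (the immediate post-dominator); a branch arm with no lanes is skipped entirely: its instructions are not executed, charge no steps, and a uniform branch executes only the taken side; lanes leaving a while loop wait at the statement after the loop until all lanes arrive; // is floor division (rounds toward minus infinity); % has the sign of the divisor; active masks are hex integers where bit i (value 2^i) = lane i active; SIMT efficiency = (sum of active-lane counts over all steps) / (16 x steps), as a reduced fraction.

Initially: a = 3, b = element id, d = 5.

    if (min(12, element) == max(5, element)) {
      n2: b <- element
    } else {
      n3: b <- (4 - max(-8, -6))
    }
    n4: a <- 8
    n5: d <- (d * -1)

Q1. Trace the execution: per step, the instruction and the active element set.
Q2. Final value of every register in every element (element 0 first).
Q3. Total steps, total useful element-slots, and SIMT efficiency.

step 0: eval (min(12, element) == max(5, element)) 0xffff
step 1: b <- element                 0x1fe0
step 2: b <- (4 - max(-8, -6))       0xe01f
step 3: a <- 8                       0xffff
step 4: d <- (d * -1)                0xffff

Answer: 5 steps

a: 8,8,8,8,8,8,8,8,8,8,8,8,8,8,8,8
b: 10,10,10,10,10,5,6,7,8,9,10,11,12,10,10,10
d: -5,-5,-5,-5,-5,-5,-5,-5,-5,-5,-5,-5,-5,-5,-5,-5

steps = 5; useful = 64; efficiency = 64/80 = 4/5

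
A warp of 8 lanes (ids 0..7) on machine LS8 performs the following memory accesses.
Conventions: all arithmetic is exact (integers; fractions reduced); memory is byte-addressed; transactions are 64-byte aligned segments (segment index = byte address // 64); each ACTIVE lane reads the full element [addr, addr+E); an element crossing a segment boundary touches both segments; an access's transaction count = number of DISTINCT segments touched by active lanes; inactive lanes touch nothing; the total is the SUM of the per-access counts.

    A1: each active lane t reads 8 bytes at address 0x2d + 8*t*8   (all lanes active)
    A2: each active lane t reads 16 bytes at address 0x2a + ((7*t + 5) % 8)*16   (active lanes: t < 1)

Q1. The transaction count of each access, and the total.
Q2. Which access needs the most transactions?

A1: 8 transactions
A2: 2 transactions

Answer: 8,2; total 10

Answer: A1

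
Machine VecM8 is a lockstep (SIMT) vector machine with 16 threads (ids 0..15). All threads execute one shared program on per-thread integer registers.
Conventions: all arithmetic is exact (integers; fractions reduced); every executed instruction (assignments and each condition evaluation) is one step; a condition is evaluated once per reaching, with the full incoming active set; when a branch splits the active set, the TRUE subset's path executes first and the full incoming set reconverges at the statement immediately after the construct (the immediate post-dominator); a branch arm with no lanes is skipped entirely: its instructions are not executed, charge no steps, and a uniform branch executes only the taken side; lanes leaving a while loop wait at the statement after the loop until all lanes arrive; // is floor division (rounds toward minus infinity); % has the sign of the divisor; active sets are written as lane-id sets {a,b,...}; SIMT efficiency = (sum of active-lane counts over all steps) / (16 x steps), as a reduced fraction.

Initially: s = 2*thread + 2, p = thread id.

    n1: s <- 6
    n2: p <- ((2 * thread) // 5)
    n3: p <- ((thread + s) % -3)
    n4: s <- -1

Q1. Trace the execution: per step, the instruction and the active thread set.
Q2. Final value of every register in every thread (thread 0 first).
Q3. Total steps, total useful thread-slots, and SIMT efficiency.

step 0: s <- 6                       {0,1,2,3,4,5,6,7,8,9,10,11,12,13,14,15}
step 1: p <- ((2 * thread) // 5)     {0,1,2,3,4,5,6,7,8,9,10,11,12,13,14,15}
step 2: p <- ((thread + s) % -3)     {0,1,2,3,4,5,6,7,8,9,10,11,12,13,14,15}
step 3: s <- -1                      {0,1,2,3,4,5,6,7,8,9,10,11,12,13,14,15}

Answer: 4 steps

s: -1,-1,-1,-1,-1,-1,-1,-1,-1,-1,-1,-1,-1,-1,-1,-1
p: 0,-2,-1,0,-2,-1,0,-2,-1,0,-2,-1,0,-2,-1,0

steps = 4; useful = 64; efficiency = 64/64 = 1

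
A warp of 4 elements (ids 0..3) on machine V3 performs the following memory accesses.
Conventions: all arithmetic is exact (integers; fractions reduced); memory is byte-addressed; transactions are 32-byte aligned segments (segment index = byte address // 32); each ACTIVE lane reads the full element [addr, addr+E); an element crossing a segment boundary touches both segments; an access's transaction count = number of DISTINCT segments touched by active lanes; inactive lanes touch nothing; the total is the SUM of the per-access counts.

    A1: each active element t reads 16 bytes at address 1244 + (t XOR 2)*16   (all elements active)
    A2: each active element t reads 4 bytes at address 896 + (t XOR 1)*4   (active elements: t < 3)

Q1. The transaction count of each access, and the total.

A1: 3 transactions
A2: 1 transaction

Answer: 3,1; total 4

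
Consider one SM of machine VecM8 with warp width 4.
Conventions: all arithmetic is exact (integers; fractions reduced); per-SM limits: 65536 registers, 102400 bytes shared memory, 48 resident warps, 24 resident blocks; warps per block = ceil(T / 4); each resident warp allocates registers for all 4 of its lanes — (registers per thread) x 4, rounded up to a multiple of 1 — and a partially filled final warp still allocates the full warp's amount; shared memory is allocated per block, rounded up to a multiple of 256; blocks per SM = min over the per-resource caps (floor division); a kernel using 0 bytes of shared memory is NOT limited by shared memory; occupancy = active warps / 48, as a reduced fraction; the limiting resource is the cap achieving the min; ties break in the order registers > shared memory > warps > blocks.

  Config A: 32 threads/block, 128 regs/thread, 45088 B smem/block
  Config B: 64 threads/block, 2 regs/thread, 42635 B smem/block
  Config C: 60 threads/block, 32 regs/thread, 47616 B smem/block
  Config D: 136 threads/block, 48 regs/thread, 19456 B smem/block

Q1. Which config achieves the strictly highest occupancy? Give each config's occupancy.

occupancies: A 1/3, B 2/3, C 5/8, D 17/24

Answer: D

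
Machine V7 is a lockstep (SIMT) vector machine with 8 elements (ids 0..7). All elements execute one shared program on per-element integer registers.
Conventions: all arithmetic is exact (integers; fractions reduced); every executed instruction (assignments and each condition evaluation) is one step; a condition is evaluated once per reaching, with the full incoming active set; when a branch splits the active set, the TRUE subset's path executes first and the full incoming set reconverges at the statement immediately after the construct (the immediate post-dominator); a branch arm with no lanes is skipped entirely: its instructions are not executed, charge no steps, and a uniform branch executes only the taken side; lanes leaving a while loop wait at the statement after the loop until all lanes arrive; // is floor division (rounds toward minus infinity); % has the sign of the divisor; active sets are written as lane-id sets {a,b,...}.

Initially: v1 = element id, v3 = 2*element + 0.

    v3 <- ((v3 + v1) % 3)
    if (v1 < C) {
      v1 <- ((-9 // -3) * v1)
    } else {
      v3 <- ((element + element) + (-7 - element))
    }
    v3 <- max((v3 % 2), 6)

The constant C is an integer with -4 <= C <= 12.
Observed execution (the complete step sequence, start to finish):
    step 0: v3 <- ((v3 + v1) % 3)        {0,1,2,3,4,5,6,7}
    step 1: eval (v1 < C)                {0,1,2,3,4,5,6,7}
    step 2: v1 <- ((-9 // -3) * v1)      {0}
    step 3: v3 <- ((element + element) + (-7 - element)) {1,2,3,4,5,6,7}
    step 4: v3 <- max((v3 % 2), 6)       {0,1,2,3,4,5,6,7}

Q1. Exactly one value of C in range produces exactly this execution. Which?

Answer: C = 1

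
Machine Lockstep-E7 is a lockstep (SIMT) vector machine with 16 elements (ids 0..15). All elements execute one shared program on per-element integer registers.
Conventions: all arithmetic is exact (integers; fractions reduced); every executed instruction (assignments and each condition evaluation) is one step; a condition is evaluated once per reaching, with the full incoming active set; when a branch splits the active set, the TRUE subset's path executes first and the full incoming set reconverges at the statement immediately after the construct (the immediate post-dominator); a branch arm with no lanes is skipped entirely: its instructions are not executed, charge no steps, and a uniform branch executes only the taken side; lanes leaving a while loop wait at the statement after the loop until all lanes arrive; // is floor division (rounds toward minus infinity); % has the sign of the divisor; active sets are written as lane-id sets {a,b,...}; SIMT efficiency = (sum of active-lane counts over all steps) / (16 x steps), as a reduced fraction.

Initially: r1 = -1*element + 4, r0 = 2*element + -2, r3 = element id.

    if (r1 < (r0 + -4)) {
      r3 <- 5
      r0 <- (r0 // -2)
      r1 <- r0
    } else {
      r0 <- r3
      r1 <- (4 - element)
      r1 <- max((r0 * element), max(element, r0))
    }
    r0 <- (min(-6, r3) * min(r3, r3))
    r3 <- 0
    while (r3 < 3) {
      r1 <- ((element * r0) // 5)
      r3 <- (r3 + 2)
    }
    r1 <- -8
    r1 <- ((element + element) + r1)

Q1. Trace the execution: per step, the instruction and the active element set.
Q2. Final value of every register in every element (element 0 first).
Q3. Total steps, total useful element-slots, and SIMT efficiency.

step 0: eval (r1 < (r0 + -4))        {0,1,2,3,4,5,6,7,8,9,10,11,12,13,14,15}
step 1: r3 <- 5                      {4,5,6,7,8,9,10,11,12,13,14,15}
step 2: r0 <- (r0 // -2)             {4,5,6,7,8,9,10,11,12,13,14,15}
step 3: r1 <- r0                     {4,5,6,7,8,9,10,11,12,13,14,15}
step 4: r0 <- r3                     {0,1,2,3}
step 5: r1 <- (4 - element)          {0,1,2,3}
step 6: r1 <- max((r0 * element), max(element, r0)) {0,1,2,3}
step 7: r0 <- (min(-6, r3) * min(r3, r3)) {0,1,2,3,4,5,6,7,8,9,10,11,12,13,14,15}
step 8: r3 <- 0                      {0,1,2,3,4,5,6,7,8,9,10,11,12,13,14,15}
step 9: eval (r3 < 3)                {0,1,2,3,4,5,6,7,8,9,10,11,12,13,14,15}
step 10: r1 <- ((element * r0) // 5)  {0,1,2,3,4,5,6,7,8,9,10,11,12,13,14,15}
step 11: r3 <- (r3 + 2)               {0,1,2,3,4,5,6,7,8,9,10,11,12,13,14,15}
step 12: eval (r3 < 3)                {0,1,2,3,4,5,6,7,8,9,10,11,12,13,14,15}
step 13: r1 <- ((element * r0) // 5)  {0,1,2,3,4,5,6,7,8,9,10,11,12,13,14,15}
step 14: r3 <- (r3 + 2)               {0,1,2,3,4,5,6,7,8,9,10,11,12,13,14,15}
step 15: eval (r3 < 3)                {0,1,2,3,4,5,6,7,8,9,10,11,12,13,14,15}
step 16: r1 <- -8                     {0,1,2,3,4,5,6,7,8,9,10,11,12,13,14,15}
step 17: r1 <- ((element + element) + r1) {0,1,2,3,4,5,6,7,8,9,10,11,12,13,14,15}

Answer: 18 steps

r1: -8,-6,-4,-2,0,2,4,6,8,10,12,14,16,18,20,22
r0: 0,-6,-12,-18,-30,-30,-30,-30,-30,-30,-30,-30,-30,-30,-30,-30
r3: 4,4,4,4,4,4,4,4,4,4,4,4,4,4,4,4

steps = 18; useful = 240; efficiency = 240/288 = 5/6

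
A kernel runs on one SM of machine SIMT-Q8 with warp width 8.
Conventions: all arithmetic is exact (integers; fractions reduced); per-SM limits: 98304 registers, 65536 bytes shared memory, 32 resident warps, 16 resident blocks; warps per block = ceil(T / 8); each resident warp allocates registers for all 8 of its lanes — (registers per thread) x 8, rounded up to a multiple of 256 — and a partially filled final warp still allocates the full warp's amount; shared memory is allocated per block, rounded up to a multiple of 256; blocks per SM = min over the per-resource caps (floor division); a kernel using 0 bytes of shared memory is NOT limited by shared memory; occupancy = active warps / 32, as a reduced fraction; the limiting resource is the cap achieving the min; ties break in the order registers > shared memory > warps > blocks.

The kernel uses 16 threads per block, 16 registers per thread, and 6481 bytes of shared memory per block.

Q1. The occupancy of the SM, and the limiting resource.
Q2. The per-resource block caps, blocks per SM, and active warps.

Answer: occupancy 9/16, limited by shared memory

registers: 192 blocks
shared memory: 9 blocks
warps: 16 blocks
blocks: 16 blocks

Answer: 9 blocks, 18 active warps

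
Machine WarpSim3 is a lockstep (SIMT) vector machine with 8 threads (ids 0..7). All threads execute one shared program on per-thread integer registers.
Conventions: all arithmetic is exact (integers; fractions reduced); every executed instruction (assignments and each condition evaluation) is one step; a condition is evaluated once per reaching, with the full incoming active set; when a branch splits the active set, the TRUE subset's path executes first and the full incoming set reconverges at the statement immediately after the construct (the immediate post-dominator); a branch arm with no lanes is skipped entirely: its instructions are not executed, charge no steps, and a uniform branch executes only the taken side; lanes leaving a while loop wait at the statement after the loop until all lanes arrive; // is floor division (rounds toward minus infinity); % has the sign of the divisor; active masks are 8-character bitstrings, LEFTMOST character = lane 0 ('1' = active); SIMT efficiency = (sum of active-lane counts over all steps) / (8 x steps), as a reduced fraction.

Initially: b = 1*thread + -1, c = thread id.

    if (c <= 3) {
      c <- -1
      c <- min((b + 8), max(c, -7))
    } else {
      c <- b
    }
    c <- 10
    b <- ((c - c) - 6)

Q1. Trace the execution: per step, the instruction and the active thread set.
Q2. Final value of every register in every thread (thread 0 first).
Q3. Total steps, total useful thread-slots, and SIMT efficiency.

step 0: eval (c <= 3)                11111111
step 1: c <- -1                      11110000
step 2: c <- min((b + 8), max(c, -7)) 11110000
step 3: c <- b                       00001111
step 4: c <- 10                      11111111
step 5: b <- ((c - c) - 6)           11111111

Answer: 6 steps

b: -6,-6,-6,-6,-6,-6,-6,-6
c: 10,10,10,10,10,10,10,10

steps = 6; useful = 36; efficiency = 36/48 = 3/4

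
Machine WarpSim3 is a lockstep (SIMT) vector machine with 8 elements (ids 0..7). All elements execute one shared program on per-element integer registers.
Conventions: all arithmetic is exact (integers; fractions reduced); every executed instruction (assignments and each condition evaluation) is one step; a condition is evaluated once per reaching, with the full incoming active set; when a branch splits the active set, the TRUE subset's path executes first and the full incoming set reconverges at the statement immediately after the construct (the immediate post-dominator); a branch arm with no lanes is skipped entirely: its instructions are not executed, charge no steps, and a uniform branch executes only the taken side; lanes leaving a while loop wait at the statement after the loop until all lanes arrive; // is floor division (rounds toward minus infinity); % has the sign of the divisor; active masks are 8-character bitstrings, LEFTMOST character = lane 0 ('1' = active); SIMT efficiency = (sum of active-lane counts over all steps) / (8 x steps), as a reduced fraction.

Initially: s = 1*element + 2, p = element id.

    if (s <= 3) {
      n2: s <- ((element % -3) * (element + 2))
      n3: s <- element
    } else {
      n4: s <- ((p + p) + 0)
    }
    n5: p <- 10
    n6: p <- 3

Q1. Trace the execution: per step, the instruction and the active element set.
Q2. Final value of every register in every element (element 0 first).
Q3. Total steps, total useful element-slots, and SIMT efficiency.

step 0: eval (s <= 3)                11111111
step 1: s <- ((element % -3) * (element + 2)) 11000000
step 2: s <- element                 11000000
step 3: s <- ((p + p) + 0)           00111111
step 4: p <- 10                      11111111
step 5: p <- 3                       11111111

Answer: 6 steps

s: 0,1,4,6,8,10,12,14
p: 3,3,3,3,3,3,3,3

steps = 6; useful = 34; efficiency = 34/48 = 17/24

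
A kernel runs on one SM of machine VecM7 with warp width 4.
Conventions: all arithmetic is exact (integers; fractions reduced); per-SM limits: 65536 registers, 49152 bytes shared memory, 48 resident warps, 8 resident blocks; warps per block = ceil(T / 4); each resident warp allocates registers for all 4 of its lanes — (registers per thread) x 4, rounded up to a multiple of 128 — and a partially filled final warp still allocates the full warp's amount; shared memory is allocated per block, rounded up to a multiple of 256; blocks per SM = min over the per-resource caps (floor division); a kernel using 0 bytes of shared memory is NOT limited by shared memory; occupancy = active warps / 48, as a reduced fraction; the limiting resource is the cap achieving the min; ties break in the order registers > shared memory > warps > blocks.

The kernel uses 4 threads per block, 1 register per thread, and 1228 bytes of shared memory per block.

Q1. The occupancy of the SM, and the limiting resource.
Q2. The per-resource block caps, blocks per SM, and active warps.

Answer: occupancy 1/6, limited by blocks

registers: 512 blocks
shared memory: 38 blocks
warps: 48 blocks
blocks: 8 blocks

Answer: 8 blocks, 8 active warps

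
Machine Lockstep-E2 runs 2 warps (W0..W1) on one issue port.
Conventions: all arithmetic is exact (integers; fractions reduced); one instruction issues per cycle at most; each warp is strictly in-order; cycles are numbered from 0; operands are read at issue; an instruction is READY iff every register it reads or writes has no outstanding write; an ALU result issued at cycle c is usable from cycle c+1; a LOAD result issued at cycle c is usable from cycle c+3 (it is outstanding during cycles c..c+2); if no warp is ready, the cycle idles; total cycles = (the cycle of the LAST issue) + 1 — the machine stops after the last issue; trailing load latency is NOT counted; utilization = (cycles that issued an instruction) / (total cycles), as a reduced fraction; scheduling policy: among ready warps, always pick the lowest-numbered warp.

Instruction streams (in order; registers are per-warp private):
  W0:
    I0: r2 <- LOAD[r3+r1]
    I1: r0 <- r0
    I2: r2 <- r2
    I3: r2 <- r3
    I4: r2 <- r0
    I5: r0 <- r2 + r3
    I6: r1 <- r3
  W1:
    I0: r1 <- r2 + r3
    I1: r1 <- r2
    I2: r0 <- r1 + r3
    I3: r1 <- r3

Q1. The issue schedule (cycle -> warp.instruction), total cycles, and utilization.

cycle 0: W0.I0
cycle 1: W0.I1
cycle 2: W1.I0
cycle 3: W0.I2
cycle 4: W0.I3
cycle 5: W0.I4
cycle 6: W0.I5
cycle 7: W0.I6
cycle 8: W1.I1
cycle 9: W1.I2
cycle 10: W1.I3

Answer: 11 cycles, utilization 1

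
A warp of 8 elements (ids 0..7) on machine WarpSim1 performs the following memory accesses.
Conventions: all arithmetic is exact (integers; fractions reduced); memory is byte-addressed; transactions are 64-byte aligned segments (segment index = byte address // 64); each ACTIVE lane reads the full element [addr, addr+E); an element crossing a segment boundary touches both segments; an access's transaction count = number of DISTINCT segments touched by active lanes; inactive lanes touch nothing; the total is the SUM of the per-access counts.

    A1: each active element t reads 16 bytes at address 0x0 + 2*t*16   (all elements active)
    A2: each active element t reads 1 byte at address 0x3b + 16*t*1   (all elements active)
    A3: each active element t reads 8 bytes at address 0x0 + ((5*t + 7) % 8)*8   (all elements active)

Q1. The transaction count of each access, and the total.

A1: 4 transactions
A2: 3 transactions
A3: 1 transaction

Answer: 4,3,1; total 8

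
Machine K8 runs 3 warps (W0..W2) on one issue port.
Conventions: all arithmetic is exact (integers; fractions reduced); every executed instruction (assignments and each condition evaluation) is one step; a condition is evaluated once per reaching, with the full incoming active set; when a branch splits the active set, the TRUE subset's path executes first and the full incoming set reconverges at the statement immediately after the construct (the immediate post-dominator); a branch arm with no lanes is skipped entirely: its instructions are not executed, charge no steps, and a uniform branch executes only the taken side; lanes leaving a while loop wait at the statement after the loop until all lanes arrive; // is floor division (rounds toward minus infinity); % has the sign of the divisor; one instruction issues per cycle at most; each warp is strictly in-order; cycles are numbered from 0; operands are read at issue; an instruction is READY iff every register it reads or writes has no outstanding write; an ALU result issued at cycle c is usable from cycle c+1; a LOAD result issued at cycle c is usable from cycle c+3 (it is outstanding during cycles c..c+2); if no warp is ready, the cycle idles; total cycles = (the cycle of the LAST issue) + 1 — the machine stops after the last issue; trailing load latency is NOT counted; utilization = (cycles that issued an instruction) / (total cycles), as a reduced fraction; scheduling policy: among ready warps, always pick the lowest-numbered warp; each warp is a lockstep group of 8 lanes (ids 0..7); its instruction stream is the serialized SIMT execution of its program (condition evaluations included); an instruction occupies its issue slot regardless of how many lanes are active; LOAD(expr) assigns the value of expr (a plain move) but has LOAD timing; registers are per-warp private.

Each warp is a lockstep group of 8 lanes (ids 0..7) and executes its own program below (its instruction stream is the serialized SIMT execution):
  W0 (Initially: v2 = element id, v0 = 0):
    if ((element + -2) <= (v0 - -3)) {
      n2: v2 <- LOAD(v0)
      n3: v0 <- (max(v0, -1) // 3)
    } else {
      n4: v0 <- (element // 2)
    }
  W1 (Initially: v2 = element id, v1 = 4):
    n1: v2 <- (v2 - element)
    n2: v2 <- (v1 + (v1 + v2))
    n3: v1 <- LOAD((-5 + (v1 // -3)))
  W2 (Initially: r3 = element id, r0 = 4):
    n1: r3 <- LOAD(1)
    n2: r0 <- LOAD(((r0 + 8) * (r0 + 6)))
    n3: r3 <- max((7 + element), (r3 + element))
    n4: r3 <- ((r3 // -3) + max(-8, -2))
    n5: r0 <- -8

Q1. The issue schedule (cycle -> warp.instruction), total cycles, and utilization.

cycle 0: W0.I0
cycle 1: W0.I1
cycle 2: W0.I2
cycle 3: W0.I3
cycle 4: W1.I0
cycle 5: W1.I1
cycle 6: W1.I2
cycle 7: W2.I0
cycle 8: W2.I1
cycle 9: idle
cycle 10: W2.I2
cycle 11: W2.I3
cycle 12: W2.I4

Answer: 13 cycles, utilization 12/13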